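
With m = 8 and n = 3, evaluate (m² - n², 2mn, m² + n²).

a = m² - n² = 64 - 9 = 55
b = 2mn = 2·8·3 = 48
c = m² + n² = 64 + 9 = 73
Verify: 55² + 48² = 3025 + 2304 = 5329 = 73² ✓

(55, 48, 73)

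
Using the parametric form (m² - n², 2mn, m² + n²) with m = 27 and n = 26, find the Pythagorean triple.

a = m² - n² = 729 - 676 = 53
b = 2mn = 2·27·26 = 1404
c = m² + n² = 729 + 676 = 1405
Verify: 53² + 1404² = 2809 + 1971216 = 1974025 = 1405² ✓

(53, 1404, 1405)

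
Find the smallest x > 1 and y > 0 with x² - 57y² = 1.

We seek the smallest positive integers (x, y) with x² - 57y² = 1, i.e., x² = 57y² + 1.
Try successive y values:
y = 1: x² = 57·1² + 1 = 58, not a perfect square
y = 2: x² = 57·2² + 1 = 229, not a perfect square
y = 3: x² = 57·3² + 1 = 514, not a perfect square
... continuing the search (or via continued fractions) ...
y = 20: x² = 57·20² + 1 = 22801, x = 151 ✓

Verify: 151² - 57·20² = 22801 - 22800 = 1 ✓

x = 151, y = 20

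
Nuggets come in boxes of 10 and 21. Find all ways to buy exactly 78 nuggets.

We need non-negative integers (x, y) with 10x + 21y = 78.
For each x in 0..7, check if 78 - 10x is a non-negative multiple of 21.
No x yields an integer y ≥ 0.

No solution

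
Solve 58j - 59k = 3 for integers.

Step 1: Check solvability.
gcd(58, 59) = 1
Since 1 divides 3, solutions exist.

Step 2: Apply extended Euclidean algorithm to find gcd.
We find integers such that 58*x0 + 59*y0 = 1

Step 3: Scale the particular solution.
Multiply by 3/1 = 3:
j = -3, k = -3

Step 4: Verify.
58*(-3) - 59*(-3) = 3 = 3 ✓

j = -3, k = -3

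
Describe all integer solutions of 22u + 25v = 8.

Step 1: Compute gcd(22, 25) = 1.
Since 1 divides 8, solutions exist.

Step 2: Find a particular solution using extended Euclidean algorithm.
We get u₀ = 64, v₀ = -56.
Check: 22*64 + 25*-56 = 8 = 8 ✓

Step 3: Write the general solution.
u = 64 + (25/1)t = 64 + 25t
v = -56 - (22/1)t = -56 - 22t
for any integer t.

u = 64 + 25t, v = -56 - 22t for integer t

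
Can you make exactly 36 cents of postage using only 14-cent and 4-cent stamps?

We need non-negative x, y with 14x + 4y = 36.
gcd(14, 4) = 2 divides 36, so integer solutions exist.
Search for a non-negative one: x = 0 gives 4y = 36 - 0 = 36, so y = 9.
Check: 14·0 + 4·9 = 36 ✓

Yes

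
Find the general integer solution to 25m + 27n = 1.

Step 1: Compute gcd(25, 27) = 1.
Since 1 divides 1, solutions exist.

Step 2: Find a particular solution using extended Euclidean algorithm.
We get m₀ = 13, n₀ = -12.
Check: 25*13 + 27*-12 = 1 = 1 ✓

Step 3: Write the general solution.
m = 13 + (27/1)t = 13 + 27t
n = -12 - (25/1)t = -12 - 25t
for any integer t.

m = 13 + 27t, n = -12 - 25t for integer t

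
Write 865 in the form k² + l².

We need to find integers k, l > 0 such that k² + l² = 865.
Trying k = 9: l² = 865 - 9² = 865 - 81 = 784
l = 28
Check: 9² + 28² = 81 + 784 = 865 ✓

865 = 9² + 28²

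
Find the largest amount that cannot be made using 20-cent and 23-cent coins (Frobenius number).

For two coprime denominations a and b, the Frobenius number (largest value not representable as a non-negative combination) is ab - a - b.
Here gcd(20, 23) = 1, so they are coprime.
F(20, 23) = 20·23 - 20 - 23 = 460 - 43 = 417

417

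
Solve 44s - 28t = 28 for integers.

Step 1: Check solvability.
gcd(44, 28) = 4
Since 4 divides 28, solutions exist.

Step 2: Apply extended Euclidean algorithm to find gcd.
We find integers such that 44*x0 + 28*y0 = 4

Step 3: Scale the particular solution.
Multiply by 28/4 = 7:
s = 14, t = 21

Step 4: Verify.
44*(14) - 28*(21) = 28 = 28 ✓

s = 14, t = 21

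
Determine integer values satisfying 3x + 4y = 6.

Step 1: Check solvability.
gcd(3, 4) = 1
Since 1 divides 6, solutions exist.

Step 2: Apply extended Euclidean algorithm to find gcd.
We find integers such that 3*x0 + 4*y0 = 1

Step 3: Scale the particular solution.
Multiply by 6/1 = 6:
x = -6, y = 6

Step 4: Verify.
3*(-6) + 4*(6) = 6 = 6 ✓

x = -6, y = 6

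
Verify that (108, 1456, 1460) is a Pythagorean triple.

Compute a² + b²:
108² + 1456² = 11664 + 2119936 = 2131600
Compute c²:
1460² = 2131600
Since 2131600 = 2131600, it is a Pythagorean triple.

Yes, it is a Pythagorean triple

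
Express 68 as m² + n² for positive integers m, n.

We need to find integers m, n > 0 such that m² + n² = 68.
Trying m = 2: n² = 68 - 2² = 68 - 4 = 64
n = 8
Check: 2² + 8² = 4 + 64 = 68 ✓

68 = 2² + 8²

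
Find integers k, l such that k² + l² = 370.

We need to find integers k, l > 0 such that k² + l² = 370.
Trying k = 3: l² = 370 - 3² = 370 - 9 = 361
l = 19
Check: 3² + 19² = 9 + 361 = 370 ✓

370 = 3² + 19²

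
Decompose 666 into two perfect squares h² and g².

We need to find integers h, g > 0 such that h² + g² = 666.
Trying h = 15: g² = 666 - 15² = 666 - 225 = 441
g = 21
Check: 15² + 21² = 225 + 441 = 666 ✓

666 = 15² + 21²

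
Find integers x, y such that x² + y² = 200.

We need to find integers x, y > 0 such that x² + y² = 200.
Trying x = 2: y² = 200 - 2² = 200 - 4 = 196
y = 14
Check: 2² + 14² = 4 + 196 = 200 ✓

200 = 2² + 14²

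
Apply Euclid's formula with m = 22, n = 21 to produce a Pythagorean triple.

a = m² - n² = 22² - 21² = 484 - 441 = 43
b = 2mn = 2·22·21 = 924
c = m² + n² = 484 + 441 = 925
Verify: 43² + 924² = 1849 + 853776 = 855625 = 925² ✓

(43, 924, 925)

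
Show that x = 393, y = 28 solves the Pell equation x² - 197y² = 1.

Compute x² = 393² = 154449
Compute 197y² = 197·28² = 197·784 = 154448
x² - 197y² = 154449 - 154448 = 1
Since this equals 1, (393, 28) is a solution.

Yes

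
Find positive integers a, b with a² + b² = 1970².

We need a² + b² = 1970² = 3880900.
Trying: 946² + 1728² = 894916 + 2985984 = 3880900 ✓

(946, 1728, 1970)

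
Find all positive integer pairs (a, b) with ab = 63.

The positive divisors of 63 are: 1, 3, 7, 9, 21, 63.
Each divisor d gives the pair (d, 63/d):
(1, 63), (3, 21), (7, 9), (9, 7), (21, 3), (63, 1)

(1, 63), (3, 21), (7, 9), (9, 7), (21, 3), (63, 1)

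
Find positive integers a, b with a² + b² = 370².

We need a² + b² = 370² = 136900.
Trying: 306² + 208² = 93636 + 43264 = 136900 ✓

(306, 208, 370)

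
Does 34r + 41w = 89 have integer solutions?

Step 1: Compute gcd(34, 41).
gcd(34, 41) = 1

Step 2: Check divisibility.
Does 1 divide 89? 89 = 1 x 89, so yes.

By the theorem on linear Diophantine equations, 34r + 41w = 89 has integer solutions if and only if gcd(34, 41) divides 89. Since 1 | 89, solutions exist.

Yes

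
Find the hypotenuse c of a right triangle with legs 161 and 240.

c² = a² + b² = 161² + 240² = 25921 + 57600 = 83521
c = 289

289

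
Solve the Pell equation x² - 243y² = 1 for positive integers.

We seek the smallest positive integers (x, y) with x² - 243y² = 1, i.e., x² = 243y² + 1.
Try successive y values:
y = 1: x² = 243·1² + 1 = 244, not a perfect square
y = 2: x² = 243·2² + 1 = 973, not a perfect square
y = 3: x² = 243·3² + 1 = 2188, not a perfect square
... continuing the search (or via continued fractions) ...
y = 4505: x² = 243·4505² + 1 = 4931691076, x = 70226 ✓

Verify: 70226² - 243·4505² = 4931691076 - 4931691075 = 1 ✓

x = 70226, y = 4505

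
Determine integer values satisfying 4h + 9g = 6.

Step 1: Check solvability.
gcd(4, 9) = 1
Since 1 divides 6, solutions exist.

Step 2: Apply extended Euclidean algorithm to find gcd.
We find integers such that 4*x0 + 9*y0 = 1

Step 3: Scale the particular solution.
Multiply by 6/1 = 6:
h = -12, g = 6

Step 4: Verify.
4*(-12) + 9*(6) = 6 = 6 ✓

h = -12, g = 6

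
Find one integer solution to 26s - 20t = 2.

Step 1: Check solvability.
gcd(26, 20) = 2
Since 2 divides 2, solutions exist.

Step 2: Apply extended Euclidean algorithm to find gcd.
We find integers such that 26*x0 + 20*y0 = 2

Step 3: Scale the particular solution.
Multiply by 2/2 = 1:
s = -3, t = -4

Step 4: Verify.
26*(-3) - 20*(-4) = 2 = 2 ✓

s = -3, t = -4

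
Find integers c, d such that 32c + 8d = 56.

Step 1: Check solvability.
gcd(32, 8) = 8
Since 8 divides 56, solutions exist.

Step 2: Apply extended Euclidean algorithm to find gcd.
We find integers such that 32*x0 + 8*y0 = 8

Step 3: Scale the particular solution.
Multiply by 56/8 = 7:
c = 0, d = 7

Step 4: Verify.
32*(0) + 8*(7) = 56 = 56 ✓

c = 0, d = 7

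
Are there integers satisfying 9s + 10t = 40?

Step 1: Compute gcd(9, 10).
gcd(9, 10) = 1

Step 2: Check divisibility.
Does 1 divide 40? 40 = 1 x 40, so yes.

By the theorem on linear Diophantine equations, 9s + 10t = 40 has integer solutions if and only if gcd(9, 10) divides 40. Since 1 | 40, solutions exist.

Yes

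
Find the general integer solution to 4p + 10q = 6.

Step 1: Compute gcd(4, 10) = 2.
Since 2 divides 6, solutions exist.

Step 2: Find a particular solution using extended Euclidean algorithm.
We get p₀ = -6, q₀ = 3.
Check: 4*-6 + 10*3 = 6 = 6 ✓

Step 3: Write the general solution.
p = -6 + (10/2)t = -6 + 5t
q = 3 - (4/2)t = 3 - 2t
for any integer t.

p = -6 + 5t, q = 3 - 2t for integer t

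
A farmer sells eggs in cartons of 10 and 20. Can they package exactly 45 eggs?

We need non-negative a, b with 10a + 20b = 45.
gcd(10, 20) = 10, and 10 does not divide 45.
No integer solutions exist.

No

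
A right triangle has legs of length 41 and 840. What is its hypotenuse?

c² = a² + b² = 41² + 840² = 1681 + 705600 = 707281
c = 841

841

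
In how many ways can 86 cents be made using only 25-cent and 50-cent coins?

We need non-negative integers (x, y) with 25x + 50y = 86.
For each x from 0 to 3, check if (86 - 25x) is a non-negative multiple of 50.
Solutions (x, y): none
Count: 0

0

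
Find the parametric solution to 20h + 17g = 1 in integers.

Step 1: Compute gcd(20, 17) = 1.
Since 1 divides 1, solutions exist.

Step 2: Find a particular solution using extended Euclidean algorithm.
We get h₀ = 6, g₀ = -7.
Check: 20*6 + 17*-7 = 1 = 1 ✓

Step 3: Write the general solution.
h = 6 + (17/1)t = 6 + 17t
g = -7 - (20/1)t = -7 - 20t
for any integer t.

h = 6 + 17t, g = -7 - 20t for integer t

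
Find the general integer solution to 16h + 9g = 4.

Step 1: Compute gcd(16, 9) = 1.
Since 1 divides 4, solutions exist.

Step 2: Find a particular solution using extended Euclidean algorithm.
We get h₀ = 16, g₀ = -28.
Check: 16*16 + 9*-28 = 4 = 4 ✓

Step 3: Write the general solution.
h = 16 + (9/1)t = 16 + 9t
g = -28 - (16/1)t = -28 - 16t
for any integer t.

h = 16 + 9t, g = -28 - 16t for integer t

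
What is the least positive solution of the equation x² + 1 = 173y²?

We need x² = 173y² - 1. Try successive y:
y = 1: x² = 173·1² - 1 = 172, not a perfect square
y = 2: x² = 173·2² - 1 = 691, not a perfect square
y = 3: x² = 173·3² - 1 = 1556, not a perfect square
...
y = 85: x² = 173·85² - 1 = 1249924 = 1118² ✓
Check: 1118² - 173·85² = 1249924 - 1249925 = -1 ✓

x = 1118, y = 85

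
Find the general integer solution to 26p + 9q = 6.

Step 1: Compute gcd(26, 9) = 1.
Since 1 divides 6, solutions exist.

Step 2: Find a particular solution using extended Euclidean algorithm.
We get p₀ = -6, q₀ = 18.
Check: 26*-6 + 9*18 = 6 = 6 ✓

Step 3: Write the general solution.
p = -6 + (9/1)t = -6 + 9t
q = 18 - (26/1)t = 18 - 26t
for any integer t.

p = -6 + 9t, q = 18 - 26t for integer t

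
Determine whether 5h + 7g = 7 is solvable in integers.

Step 1: Compute gcd(5, 7).
gcd(5, 7) = 1

Step 2: Check divisibility.
Does 1 divide 7? 7 = 1 x 7, so yes.

By the theorem on linear Diophantine equations, 5h + 7g = 7 has integer solutions if and only if gcd(5, 7) divides 7. Since 1 | 7, solutions exist.

Yes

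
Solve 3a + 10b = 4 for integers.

Step 1: Check solvability.
gcd(3, 10) = 1
Since 1 divides 4, solutions exist.

Step 2: Apply extended Euclidean algorithm to find gcd.
We find integers such that 3*x0 + 10*y0 = 1

Step 3: Scale the particular solution.
Multiply by 4/1 = 4:
a = -12, b = 4

Step 4: Verify.
3*(-12) + 10*(4) = 4 = 4 ✓

a = -12, b = 4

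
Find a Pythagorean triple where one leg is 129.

We need the other leg and hypotenuse such that 129² + x² = c².
Take x = 920, c = 929: 129² + 920² = 16641 + 846400 = 863041 = 929² ✓
Triple: (129, 920, 929)

(129, 920, 929)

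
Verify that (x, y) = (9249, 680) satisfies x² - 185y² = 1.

Compute x² = 9249² = 85544001
Compute 185y² = 185·680² = 185·462400 = 85544000
x² - 185y² = 85544001 - 85544000 = 1
Since this equals 1, (9249, 680) is a solution.

Yes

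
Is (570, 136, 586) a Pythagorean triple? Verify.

Compute a² + b² = 570² + 136² = 324900 + 18496 = 343396
Compute c² = 586² = 343396
Since 343396 = 343396, confirmed.

Yes, it is a Pythagorean triple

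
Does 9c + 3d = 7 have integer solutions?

Step 1: Compute gcd(9, 3).
gcd(9, 3) = 3

Step 2: Check divisibility.
Does 3 divide 7? 7 = 3 x 2 + 1, so no.

By the theorem on linear Diophantine equations, 9c + 3d = 7 has integer solutions if and only if gcd(9, 3) divides 7. Since 3 does not divide 7, no solutions exist.

No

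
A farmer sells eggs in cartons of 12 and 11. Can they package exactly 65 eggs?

We need non-negative a, b with 12a + 11b = 65.
gcd(12, 11) = 1 divides 65, but no a in [0, 5] gives non-negative b.

No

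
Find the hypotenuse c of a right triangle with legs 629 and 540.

c² = a² + b² = 629² + 540² = 395641 + 291600 = 687241
c = sqrt(687241) = 829

829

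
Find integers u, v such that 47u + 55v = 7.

Step 1: Check solvability.
gcd(47, 55) = 1
Since 1 divides 7, solutions exist.

Step 2: Apply extended Euclidean algorithm to find gcd.
We find integers such that 47*x0 + 55*y0 = 1

Step 3: Scale the particular solution.
Multiply by 7/1 = 7:
u = -49, v = 42

Step 4: Verify.
47*(-49) + 55*(42) = 7 = 7 ✓

u = -49, v = 42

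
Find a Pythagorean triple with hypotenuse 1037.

We need a² + b² = 1037² = 1075369.
Trying: 315² + 988² = 99225 + 976144 = 1075369 ✓

(315, 988, 1037)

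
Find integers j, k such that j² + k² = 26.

We need to find integers j, k > 0 such that j² + k² = 26.
Trying j = 1: k² = 26 - 1² = 26 - 1 = 25
k = 5
Check: 1² + 5² = 1 + 25 = 26 ✓

26 = 1² + 5²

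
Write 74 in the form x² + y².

We need to find integers x, y > 0 such that x² + y² = 74.
Trying x = 5: y² = 74 - 5² = 74 - 25 = 49
y = 7
Check: 5² + 7² = 25 + 49 = 74 ✓

74 = 5² + 7²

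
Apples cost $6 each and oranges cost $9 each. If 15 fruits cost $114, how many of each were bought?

Let a = apples, o = oranges.
a + o = 15
6a + 9o = 114
Substitute o = 15 - a:
6a + 9(15 - a) = 114
(6 - 9)a = 114 - 135
-3a = -21
a = 7, o = 15 - 7 = 8

Apples: 7, Oranges: 8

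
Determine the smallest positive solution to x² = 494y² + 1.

We seek the smallest positive integers (x, y) with x² - 494y² = 1, i.e., x² = 494y² + 1.
Try successive y values:
y = 1: x² = 494·1² + 1 = 495, not a perfect square
y = 2: x² = 494·2² + 1 = 1977, not a perfect square
y = 3: x² = 494·3² + 1 = 4447, not a perfect square
... continuing the search (or via continued fractions) ...
y = 3286: x² = 494·3286² + 1 = 5334111225, x = 73035 ✓

Verify: 73035² - 494·3286² = 5334111225 - 5334111224 = 1 ✓

x = 73035, y = 3286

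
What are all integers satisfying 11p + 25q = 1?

Step 1: Compute gcd(11, 25) = 1.
Since 1 divides 1, solutions exist.

Step 2: Find a particular solution using extended Euclidean algorithm.
We get p₀ = -9, q₀ = 4.
Check: 11*-9 + 25*4 = 1 = 1 ✓

Step 3: Write the general solution.
p = -9 + (25/1)t = -9 + 25t
q = 4 - (11/1)t = 4 - 11t
for any integer t.

p = -9 + 25t, q = 4 - 11t for integer t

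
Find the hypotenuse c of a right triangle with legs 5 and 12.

c² = a² + b² = 5² + 12² = 25 + 144 = 169
c = sqrt(169) = 13

13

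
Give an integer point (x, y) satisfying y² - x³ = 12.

Try small integer x values and check whether x³ + 12 is a perfect square.
x = 13: x³ + 12 = 13³ + 12 = 2197 + 12 = 2209
Is 2209 a perfect square? 47² = 2209 ✓
So (x, y) = (13, -47) is a solution.

x = 13, y = -47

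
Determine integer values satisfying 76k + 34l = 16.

Step 1: Check solvability.
gcd(76, 34) = 2
Since 2 divides 16, solutions exist.

Step 2: Apply extended Euclidean algorithm to find gcd.
We find integers such that 76*x0 + 34*y0 = 2

Step 3: Scale the particular solution.
Multiply by 16/2 = 8:
k = -32, l = 72

Step 4: Verify.
76*(-32) + 34*(72) = 16 = 16 ✓

k = -32, l = 72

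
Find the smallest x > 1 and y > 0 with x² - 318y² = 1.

We seek the smallest positive integers (x, y) with x² - 318y² = 1, i.e., x² = 318y² + 1.
Try successive y values:
y = 1: x² = 318·1² + 1 = 319, not a perfect square
y = 2: x² = 318·2² + 1 = 1273, not a perfect square
y = 3: x² = 318·3² + 1 = 2863, not a perfect square
... continuing the search (or via continued fractions) ...
y = 6: x² = 318·6² + 1 = 11449, x = 107 ✓

Verify: 107² - 318·6² = 11449 - 11448 = 1 ✓

x = 107, y = 6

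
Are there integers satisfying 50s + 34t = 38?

Step 1: Compute gcd(50, 34).
gcd(50, 34) = 2

Step 2: Check divisibility.
Does 2 divide 38? 38 = 2 x 19, so yes.

By the theorem on linear Diophantine equations, 50s + 34t = 38 has integer solutions if and only if gcd(50, 34) divides 38. Since 2 | 38, solutions exist.

Yes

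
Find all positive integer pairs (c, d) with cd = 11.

The positive divisors of 11 are: 1, 11.
Each divisor d gives the pair (d, 11/d):
(1, 11), (11, 1)

(1, 11), (11, 1)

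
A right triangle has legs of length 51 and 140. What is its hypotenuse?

c² = a² + b² = 51² + 140² = 2601 + 19600 = 22201
c = 149

149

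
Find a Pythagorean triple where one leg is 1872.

We need the other leg and hypotenuse such that 1872² + x² = c².
Take x = 150, c = 1878: 1872² + 150² = 3504384 + 22500 = 3526884 = 1878² ✓
Triple: (150, 1872, 1878)

(150, 1872, 1878)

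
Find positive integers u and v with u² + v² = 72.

We need to find integers u, v > 0 such that u² + v² = 72.
Trying u = 6: v² = 72 - 6² = 72 - 36 = 36
v = 6
Check: 6² + 6² = 36 + 36 = 72 ✓

72 = 6² + 6²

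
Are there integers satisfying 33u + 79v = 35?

Step 1: Compute gcd(33, 79).
gcd(33, 79) = 1

Step 2: Check divisibility.
Does 1 divide 35? 35 = 1 x 35, so yes.

By the theorem on linear Diophantine equations, 33u + 79v = 35 has integer solutions if and only if gcd(33, 79) divides 35. Since 1 | 35, solutions exist.

Yes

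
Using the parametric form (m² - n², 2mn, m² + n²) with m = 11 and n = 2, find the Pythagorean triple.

a = m² - n² = 11² - 2² = 121 - 4 = 117
b = 2mn = 2·11·2 = 44
c = m² + n² = 121 + 4 = 125
Verify: 117² + 44² = 13689 + 1936 = 15625 = 125² ✓

(117, 44, 125)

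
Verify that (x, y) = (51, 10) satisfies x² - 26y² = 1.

Compute x² = 51² = 2601
Compute 26y² = 26·10² = 26·100 = 2600
x² - 26y² = 2601 - 2600 = 1
Since this equals 1, (51, 10) is a solution.

Yes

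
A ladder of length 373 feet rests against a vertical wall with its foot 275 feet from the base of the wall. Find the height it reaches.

The ladder, wall, and ground form a right triangle with hypotenuse 373 and one leg 275.
By the Pythagorean theorem: h² = 373² - 275² = 139129 - 75625 = 63504
h = √63504 = 252 feet

252 feet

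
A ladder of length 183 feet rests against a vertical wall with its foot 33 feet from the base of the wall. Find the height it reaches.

The ladder, wall, and ground form a right triangle with hypotenuse 183 and one leg 33.
By the Pythagorean theorem: h² = 183² - 33² = 33489 - 1089 = 32400
h = √32400 = 180 feet

180 feet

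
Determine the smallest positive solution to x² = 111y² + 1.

We seek the smallest positive integers (x, y) with x² - 111y² = 1, i.e., x² = 111y² + 1.
Try successive y values:
y = 1: x² = 111·1² + 1 = 112, not a perfect square
y = 2: x² = 111·2² + 1 = 445, not a perfect square
y = 3: x² = 111·3² + 1 = 1000, not a perfect square
... continuing the search (or via continued fractions) ...
y = 28: x² = 111·28² + 1 = 87025, x = 295 ✓

Verify: 295² - 111·28² = 87025 - 87024 = 1 ✓

x = 295, y = 28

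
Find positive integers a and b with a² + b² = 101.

We need to find integers a, b > 0 such that a² + b² = 101.
Trying a = 1: b² = 101 - 1² = 101 - 1 = 100
b = 10
Check: 1² + 10² = 1 + 100 = 101 ✓

101 = 1² + 10²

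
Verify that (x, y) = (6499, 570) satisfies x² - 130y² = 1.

Compute x² = 6499² = 42237001
Compute 130y² = 130·570² = 130·324900 = 42237000
x² - 130y² = 42237001 - 42237000 = 1
Since this equals 1, (6499, 570) is a solution.

Yes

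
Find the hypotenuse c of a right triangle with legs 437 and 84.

c² = a² + b² = 437² + 84² = 190969 + 7056 = 198025
c = sqrt(198025) = 445

445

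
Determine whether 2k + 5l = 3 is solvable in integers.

Step 1: Compute gcd(2, 5).
gcd(2, 5) = 1

Step 2: Check divisibility.
Does 1 divide 3? 3 = 1 x 3, so yes.

By the theorem on linear Diophantine equations, 2k + 5l = 3 has integer solutions if and only if gcd(2, 5) divides 3. Since 1 | 3, solutions exist.

Yes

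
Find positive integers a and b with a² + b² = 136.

We need to find integers a, b > 0 such that a² + b² = 136.
Trying a = 6: b² = 136 - 6² = 136 - 36 = 100
b = 10
Check: 6² + 10² = 36 + 100 = 136 ✓

136 = 6² + 10²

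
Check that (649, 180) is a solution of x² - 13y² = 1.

Compute x² = 649² = 421201
Compute 13y² = 13·180² = 13·32400 = 421200
x² - 13y² = 421201 - 421200 = 1
Since this equals 1, (649, 180) is a solution.

Yes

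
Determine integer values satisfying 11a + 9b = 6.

Step 1: Check solvability.
gcd(11, 9) = 1
Since 1 divides 6, solutions exist.

Step 2: Apply extended Euclidean algorithm to find gcd.
We find integers such that 11*x0 + 9*y0 = 1

Step 3: Scale the particular solution.
Multiply by 6/1 = 6:
a = -24, b = 30

Step 4: Verify.
11*(-24) + 9*(30) = 6 = 6 ✓

a = -24, b = 30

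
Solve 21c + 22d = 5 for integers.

Step 1: Check solvability.
gcd(21, 22) = 1
Since 1 divides 5, solutions exist.

Step 2: Apply extended Euclidean algorithm to find gcd.
We find integers such that 21*x0 + 22*y0 = 1

Step 3: Scale the particular solution.
Multiply by 5/1 = 5:
c = -5, d = 5

Step 4: Verify.
21*(-5) + 22*(5) = 5 = 5 ✓

c = -5, d = 5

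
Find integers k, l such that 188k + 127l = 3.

Step 1: Check solvability.
gcd(188, 127) = 1
Since 1 divides 3, solutions exist.

Step 2: Apply extended Euclidean algorithm to find gcd.
We find integers such that 188*x0 + 127*y0 = 1

Step 3: Scale the particular solution.
Multiply by 3/1 = 3:
k = 75, l = -111

Step 4: Verify.
188*(75) + 127*(-111) = 3 = 3 ✓

k = 75, l = -111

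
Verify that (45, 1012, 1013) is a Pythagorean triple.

Compute a² + b² = 45² + 1012² = 2025 + 1024144 = 1026169
Compute c² = 1013² = 1026169
Since 1026169 = 1026169, confirmed.

Yes, it is a Pythagorean triple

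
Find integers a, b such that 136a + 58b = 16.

Step 1: Check solvability.
gcd(136, 58) = 2
Since 2 divides 16, solutions exist.

Step 2: Apply extended Euclidean algorithm to find gcd.
We find integers such that 136*x0 + 58*y0 = 2

Step 3: Scale the particular solution.
Multiply by 16/2 = 8:
a = 24, b = -56

Step 4: Verify.
136*(24) + 58*(-56) = 16 = 16 ✓

a = 24, b = -56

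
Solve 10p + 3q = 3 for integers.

Step 1: Check solvability.
gcd(10, 3) = 1
Since 1 divides 3, solutions exist.

Step 2: Apply extended Euclidean algorithm to find gcd.
We find integers such that 10*x0 + 3*y0 = 1

Step 3: Scale the particular solution.
Multiply by 3/1 = 3:
p = 3, q = -9

Step 4: Verify.
10*(3) + 3*(-9) = 3 = 3 ✓

p = 3, q = -9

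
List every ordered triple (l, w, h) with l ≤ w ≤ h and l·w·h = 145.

Iterate l from 1 to ⌊145^(1/3)⌋. For each l dividing 145, iterate w ≥ l with w dividing 145/l, and set h = 145/(l·w).
Triples found (2): (1×1×145), (1×5×29)

(1×1×145), (1×5×29)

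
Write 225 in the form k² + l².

We need to find integers k, l > 0 such that k² + l² = 225.
Trying k = 9: l² = 225 - 9² = 225 - 81 = 144
l = 12
Check: 9² + 12² = 81 + 144 = 225 ✓

225 = 9² + 12²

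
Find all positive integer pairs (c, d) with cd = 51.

The positive divisors of 51 are: 1, 3, 17, 51.
Each divisor d gives the pair (d, 51/d):
(1, 51), (3, 17), (17, 3), (51, 1)

(1, 51), (3, 17), (17, 3), (51, 1)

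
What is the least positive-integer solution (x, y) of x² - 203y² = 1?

We seek the smallest positive integers (x, y) with x² - 203y² = 1, i.e., x² = 203y² + 1.
Try successive y values:
y = 1: x² = 203·1² + 1 = 204, not a perfect square
y = 2: x² = 203·2² + 1 = 813, not a perfect square
y = 3: x² = 203·3² + 1 = 1828, not a perfect square
... continuing the search (or via continued fractions) ...
y = 4: x² = 203·4² + 1 = 3249, x = 57 ✓

Verify: 57² - 203·4² = 3249 - 3248 = 1 ✓

x = 57, y = 4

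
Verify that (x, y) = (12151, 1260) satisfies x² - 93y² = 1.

Compute x² = 12151² = 147646801
Compute 93y² = 93·1260² = 93·1587600 = 147646800
x² - 93y² = 147646801 - 147646800 = 1
Since this equals 1, (12151, 1260) is a solution.

Yes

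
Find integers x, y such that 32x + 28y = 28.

Step 1: Check solvability.
gcd(32, 28) = 4
Since 4 divides 28, solutions exist.

Step 2: Apply extended Euclidean algorithm to find gcd.
We find integers such that 32*x0 + 28*y0 = 4

Step 3: Scale the particular solution.
Multiply by 28/4 = 7:
x = 7, y = -7

Step 4: Verify.
32*(7) + 28*(-7) = 28 = 28 ✓

x = 7, y = -7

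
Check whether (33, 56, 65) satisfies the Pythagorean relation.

Compute a² + b²:
33² + 56² = 1089 + 3136 = 4225
Compute c²:
65² = 4225
Since 4225 = 4225, it is a Pythagorean triple.

Yes, it is a Pythagorean triple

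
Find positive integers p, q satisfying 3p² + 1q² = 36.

Try small values of p and check whether (36 - 3p²)/1 is a perfect square.
p = 3: 3·3² = 27, so 1q² = 36 - 27 = 9, giving q² = 9, q = 3.
Check: 3·3² + 1·3² = 27 + 9 = 36 ✓

p = 3, q = 3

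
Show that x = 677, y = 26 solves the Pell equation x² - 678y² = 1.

Compute x² = 677² = 458329
Compute 678y² = 678·26² = 678·676 = 458328
x² - 678y² = 458329 - 458328 = 1
Since this equals 1, (677, 26) is a solution.

Yes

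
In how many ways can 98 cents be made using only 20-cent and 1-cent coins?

We need non-negative integers (x, y) with 20x + 1y = 98.
For each x from 0 to 4, check if (98 - 20x) is a non-negative multiple of 1.
Solutions (x, y): (0,98), (1,78), (2,58), (3,38), ...
Count: 5

5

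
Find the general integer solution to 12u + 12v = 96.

Step 1: Compute gcd(12, 12) = 12.
Since 12 divides 96, solutions exist.

Step 2: Find a particular solution using extended Euclidean algorithm.
We get u₀ = 0, v₀ = 8.
Check: 12*0 + 12*8 = 96 = 96 ✓

Step 3: Write the general solution.
u = 0 + (12/12)t = 0 + 1t
v = 8 - (12/12)t = 8 - 1t
for any integer t.

u = 0 + 1t, v = 8 - 1t for integer t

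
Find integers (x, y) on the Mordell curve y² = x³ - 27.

Try small integer x values and check whether x³ - 27 is a perfect square.
x = 3: x³ - 27 = 3³ - 27 = 27 - 27 = 0
Is 0 a perfect square? 0² = 0 ✓
So (x, y) = (3, 0) is a solution.

x = 3, y = 0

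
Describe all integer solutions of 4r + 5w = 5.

Step 1: Compute gcd(4, 5) = 1.
Since 1 divides 5, solutions exist.

Step 2: Find a particular solution using extended Euclidean algorithm.
We get r₀ = -5, w₀ = 5.
Check: 4*-5 + 5*5 = 5 = 5 ✓

Step 3: Write the general solution.
r = -5 + (5/1)t = -5 + 5t
w = 5 - (4/1)t = 5 - 4t
for any integer t.

r = -5 + 5t, w = 5 - 4t for integer t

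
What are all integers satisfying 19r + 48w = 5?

Step 1: Compute gcd(19, 48) = 1.
Since 1 divides 5, solutions exist.

Step 2: Find a particular solution using extended Euclidean algorithm.
We get r₀ = -25, w₀ = 10.
Check: 19*-25 + 48*10 = 5 = 5 ✓

Step 3: Write the general solution.
r = -25 + (48/1)t = -25 + 48t
w = 10 - (19/1)t = 10 - 19t
for any integer t.

r = -25 + 48t, w = 10 - 19t for integer t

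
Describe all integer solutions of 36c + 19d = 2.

Step 1: Compute gcd(36, 19) = 1.
Since 1 divides 2, solutions exist.

Step 2: Find a particular solution using extended Euclidean algorithm.
We get c₀ = 18, d₀ = -34.
Check: 36*18 + 19*-34 = 2 = 2 ✓

Step 3: Write the general solution.
c = 18 + (19/1)t = 18 + 19t
d = -34 - (36/1)t = -34 - 36t
for any integer t.

c = 18 + 19t, d = -34 - 36t for integer t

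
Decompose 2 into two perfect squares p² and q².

We need to find integers p, q > 0 such that p² + q² = 2.
Trying p = 1: q² = 2 - 1² = 2 - 1 = 1
q = 1
Check: 1² + 1² = 1 + 1 = 2 ✓

2 = 1² + 1²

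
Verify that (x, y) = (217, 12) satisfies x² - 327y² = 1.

Compute x² = 217² = 47089
Compute 327y² = 327·12² = 327·144 = 47088
x² - 327y² = 47089 - 47088 = 1
Since this equals 1, (217, 12) is a solution.

Yes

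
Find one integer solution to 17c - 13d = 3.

Step 1: Check solvability.
gcd(17, 13) = 1
Since 1 divides 3, solutions exist.

Step 2: Apply extended Euclidean algorithm to find gcd.
We find integers such that 17*x0 + 13*y0 = 1

Step 3: Scale the particular solution.
Multiply by 3/1 = 3:
c = -9, d = -12

Step 4: Verify.
17*(-9) - 13*(-12) = 3 = 3 ✓

c = -9, d = -12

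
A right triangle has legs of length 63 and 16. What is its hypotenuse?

c² = a² + b² = 63² + 16² = 3969 + 256 = 4225
c = 65

65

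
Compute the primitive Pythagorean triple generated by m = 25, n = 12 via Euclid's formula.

a = m² - n² = 25² - 12² = 625 - 144 = 481
b = 2mn = 2·25·12 = 600
c = m² + n² = 625 + 144 = 769
Verify: 481² + 600² = 231361 + 360000 = 591361 = 769² ✓

(481, 600, 769)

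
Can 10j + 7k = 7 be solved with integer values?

Step 1: Compute gcd(10, 7).
gcd(10, 7) = 1

Step 2: Check divisibility.
Does 1 divide 7? 7 = 1 x 7, so yes.

By the theorem on linear Diophantine equations, 10j + 7k = 7 has integer solutions if and only if gcd(10, 7) divides 7. Since 1 | 7, solutions exist.

Yes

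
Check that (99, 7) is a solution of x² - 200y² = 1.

Compute x² = 99² = 9801
Compute 200y² = 200·7² = 200·49 = 9800
x² - 200y² = 9801 - 9800 = 1
Since this equals 1, (99, 7) is a solution.

Yes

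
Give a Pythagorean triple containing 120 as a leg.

We need the other leg and hypotenuse such that 120² + x² = c².
Take x = 391, c = 409: 120² + 391² = 14400 + 152881 = 167281 = 409² ✓
Triple: (391, 120, 409)

(391, 120, 409)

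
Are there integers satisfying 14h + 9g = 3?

Step 1: Compute gcd(14, 9).
gcd(14, 9) = 1

Step 2: Check divisibility.
Does 1 divide 3? 3 = 1 x 3, so yes.

By the theorem on linear Diophantine equations, 14h + 9g = 3 has integer solutions if and only if gcd(14, 9) divides 3. Since 1 | 3, solutions exist.

Yes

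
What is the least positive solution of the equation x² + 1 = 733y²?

We need x² = 733y² - 1. Try successive y:
y = 1: x² = 733·1² - 1 = 732, not a perfect square
y = 2: x² = 733·2² - 1 = 2931, not a perfect square
y = 3: x² = 733·3² - 1 = 6596, not a perfect square
...
y = 365: x² = 733·365² - 1 = 97653924 = 9882² ✓
Check: 9882² - 733·365² = 97653924 - 97653925 = -1 ✓

x = 9882, y = 365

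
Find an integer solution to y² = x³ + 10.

Try small integer x values and check whether x³ + 10 is a perfect square.
x = -1: x³ + 10 = -1³ + 10 = -1 + 10 = 9
Is 9 a perfect square? 3² = 9 ✓
So (x, y) = (-1, -3) is a solution.

x = -1, y = -3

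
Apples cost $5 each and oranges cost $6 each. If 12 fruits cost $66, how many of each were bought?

Let a = apples, o = oranges.
a + o = 12
5a + 6o = 66
Substitute o = 12 - a:
5a + 6(12 - a) = 66
(5 - 6)a = 66 - 72
-1a = -6
a = 6, o = 12 - 6 = 6

Apples: 6, Oranges: 6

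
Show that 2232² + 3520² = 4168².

Compute a² + b² = 2232² + 3520² = 4981824 + 12390400 = 17372224
Compute c² = 4168² = 17372224
Since 17372224 = 17372224, confirmed.

Yes, it is a Pythagorean triple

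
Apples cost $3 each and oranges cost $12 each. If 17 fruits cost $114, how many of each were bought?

Let a = apples, o = oranges.
a + o = 17
3a + 12o = 114
Substitute o = 17 - a:
3a + 12(17 - a) = 114
(3 - 12)a = 114 - 204
-9a = -90
a = 10, o = 17 - 10 = 7

Apples: 10, Oranges: 7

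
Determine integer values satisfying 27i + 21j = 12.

Step 1: Check solvability.
gcd(27, 21) = 3
Since 3 divides 12, solutions exist.

Step 2: Apply extended Euclidean algorithm to find gcd.
We find integers such that 27*x0 + 21*y0 = 3

Step 3: Scale the particular solution.
Multiply by 12/3 = 4:
i = -12, j = 16

Step 4: Verify.
27*(-12) + 21*(16) = 12 = 12 ✓

i = -12, j = 16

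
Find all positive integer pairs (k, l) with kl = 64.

The positive divisors of 64 are: 1, 2, 4, 8, 16, 32, 64.
Each divisor d gives the pair (d, 64/d):
(1, 64), (2, 32), (4, 16), (8, 8), (16, 4), (32, 2), (64, 1)

(1, 64), (2, 32), (4, 16), (8, 8), (16, 4), (32, 2), (64, 1)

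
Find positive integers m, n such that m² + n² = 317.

Search for m with 317 - m² a perfect square.
m = 11: 317 - 11² = 317 - 121 = 196 = 14² ✓
So m = 11, n = 14.

m = 11, n = 14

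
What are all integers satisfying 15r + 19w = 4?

Step 1: Compute gcd(15, 19) = 1.
Since 1 divides 4, solutions exist.

Step 2: Find a particular solution using extended Euclidean algorithm.
We get r₀ = -20, w₀ = 16.
Check: 15*-20 + 19*16 = 4 = 4 ✓

Step 3: Write the general solution.
r = -20 + (19/1)t = -20 + 19t
w = 16 - (15/1)t = 16 - 15t
for any integer t.

r = -20 + 19t, w = 16 - 15t for integer t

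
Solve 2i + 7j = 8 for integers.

Step 1: Check solvability.
gcd(2, 7) = 1
Since 1 divides 8, solutions exist.

Step 2: Apply extended Euclidean algorithm to find gcd.
We find integers such that 2*x0 + 7*y0 = 1

Step 3: Scale the particular solution.
Multiply by 8/1 = 8:
i = -24, j = 8

Step 4: Verify.
2*(-24) + 7*(8) = 8 = 8 ✓

i = -24, j = 8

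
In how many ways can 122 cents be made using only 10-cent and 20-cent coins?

We need non-negative integers (x, y) with 10x + 20y = 122.
For each x from 0 to 12, check if (122 - 10x) is a non-negative multiple of 20.
Solutions (x, y): none
Count: 0

0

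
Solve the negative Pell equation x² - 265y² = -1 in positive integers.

We need x² = 265y² - 1. Try successive y:
y = 1: x² = 265·1² - 1 = 264, not a perfect square
y = 2: x² = 265·2² - 1 = 1059, not a perfect square
y = 3: x² = 265·3² - 1 = 2384, not a perfect square
...
y = 373: x² = 265·373² - 1 = 36869184 = 6072² ✓
Check: 6072² - 265·373² = 36869184 - 36869185 = -1 ✓

x = 6072, y = 373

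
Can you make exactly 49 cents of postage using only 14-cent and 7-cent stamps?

We need non-negative x, y with 14x + 7y = 49.
gcd(14, 7) = 7 divides 49, so integer solutions exist.
Search for a non-negative one: x = 0 gives 7y = 49 - 0 = 49, so y = 7.
Check: 14·0 + 7·7 = 49 ✓

Yes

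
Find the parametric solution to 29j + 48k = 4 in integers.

Step 1: Compute gcd(29, 48) = 1.
Since 1 divides 4, solutions exist.

Step 2: Find a particular solution using extended Euclidean algorithm.
We get j₀ = 20, k₀ = -12.
Check: 29*20 + 48*-12 = 4 = 4 ✓

Step 3: Write the general solution.
j = 20 + (48/1)t = 20 + 48t
k = -12 - (29/1)t = -12 - 29t
for any integer t.

j = 20 + 48t, k = -12 - 29t for integer t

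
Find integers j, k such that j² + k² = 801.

We need to find integers j, k > 0 such that j² + k² = 801.
Trying j = 15: k² = 801 - 15² = 801 - 225 = 576
k = 24
Check: 15² + 24² = 225 + 576 = 801 ✓

801 = 15² + 24²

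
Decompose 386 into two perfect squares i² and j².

We need to find integers i, j > 0 such that i² + j² = 386.
Trying i = 5: j² = 386 - 5² = 386 - 25 = 361
j = 19
Check: 5² + 19² = 25 + 361 = 386 ✓

386 = 5² + 19²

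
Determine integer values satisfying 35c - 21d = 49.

Step 1: Check solvability.
gcd(35, 21) = 7
Since 7 divides 49, solutions exist.

Step 2: Apply extended Euclidean algorithm to find gcd.
We find integers such that 35*x0 + 21*y0 = 7

Step 3: Scale the particular solution.
Multiply by 49/7 = 7:
c = -7, d = -14

Step 4: Verify.
35*(-7) - 21*(-14) = 49 = 49 ✓

c = -7, d = -14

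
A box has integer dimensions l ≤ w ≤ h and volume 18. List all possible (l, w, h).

Iterate l from 1 to ⌊18^(1/3)⌋. For each l dividing 18, iterate w ≥ l with w dividing 18/l, and set h = 18/(l·w).
Triples found (4): (1×1×18), (1×2×9), (1×3×6), (2×3×3)

(1×1×18), (1×2×9), (1×3×6), (2×3×3)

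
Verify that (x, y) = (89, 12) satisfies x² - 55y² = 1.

Compute x² = 89² = 7921
Compute 55y² = 55·12² = 55·144 = 7920
x² - 55y² = 7921 - 7920 = 1
Since this equals 1, (89, 12) is a solution.

Yes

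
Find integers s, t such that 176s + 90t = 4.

Step 1: Check solvability.
gcd(176, 90) = 2
Since 2 divides 4, solutions exist.

Step 2: Apply extended Euclidean algorithm to find gcd.
We find integers such that 176*x0 + 90*y0 = 2

Step 3: Scale the particular solution.
Multiply by 4/2 = 2:
s = 44, t = -86

Step 4: Verify.
176*(44) + 90*(-86) = 4 = 4 ✓

s = 44, t = -86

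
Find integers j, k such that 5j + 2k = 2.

Step 1: Check solvability.
gcd(5, 2) = 1
Since 1 divides 2, solutions exist.

Step 2: Apply extended Euclidean algorithm to find gcd.
We find integers such that 5*x0 + 2*y0 = 1

Step 3: Scale the particular solution.
Multiply by 2/1 = 2:
j = 2, k = -4

Step 4: Verify.
5*(2) + 2*(-4) = 2 = 2 ✓

j = 2, k = -4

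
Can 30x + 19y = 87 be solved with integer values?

Step 1: Compute gcd(30, 19).
gcd(30, 19) = 1

Step 2: Check divisibility.
Does 1 divide 87? 87 = 1 x 87, so yes.

By the theorem on linear Diophantine equations, 30x + 19y = 87 has integer solutions if and only if gcd(30, 19) divides 87. Since 1 | 87, solutions exist.

Yes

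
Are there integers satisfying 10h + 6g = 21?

Step 1: Compute gcd(10, 6).
gcd(10, 6) = 2

Step 2: Check divisibility.
Does 2 divide 21? 21 = 2 x 10 + 1, so no.

By the theorem on linear Diophantine equations, 10h + 6g = 21 has integer solutions if and only if gcd(10, 6) divides 21. Since 2 does not divide 21, no solutions exist.

No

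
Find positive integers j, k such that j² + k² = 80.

Search for j with 80 - j² a perfect square.
j = 4: 80 - 4² = 80 - 16 = 64 = 8² ✓
So j = 4, k = 8.

j = 4, k = 8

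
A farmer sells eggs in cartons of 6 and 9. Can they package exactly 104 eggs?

We need non-negative a, b with 6a + 9b = 104.
gcd(6, 9) = 3, and 3 does not divide 104.
No integer solutions exist.

No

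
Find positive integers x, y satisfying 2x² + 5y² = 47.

Try small values of x and check whether (47 - 2x²)/5 is a perfect square.
x = 1: 2·1² = 2, so 5y² = 47 - 2 = 45, giving y² = 9, y = 3.
Check: 2·1² + 5·3² = 2 + 45 = 47 ✓

x = 1, y = 3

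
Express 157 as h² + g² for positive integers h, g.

We need to find integers h, g > 0 such that h² + g² = 157.
Trying h = 6: g² = 157 - 6² = 157 - 36 = 121
g = 11
Check: 6² + 11² = 36 + 121 = 157 ✓

157 = 6² + 11²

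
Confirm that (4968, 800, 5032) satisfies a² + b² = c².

Compute a² + b² = 4968² + 800² = 24681024 + 640000 = 25321024
Compute c² = 5032² = 25321024
Since 25321024 = 25321024, confirmed.

Yes, it is a Pythagorean triple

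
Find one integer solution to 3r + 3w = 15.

Step 1: Check solvability.
gcd(3, 3) = 3
Since 3 divides 15, solutions exist.

Step 2: Apply extended Euclidean algorithm to find gcd.
We find integers such that 3*x0 + 3*y0 = 3

Step 3: Scale the particular solution.
Multiply by 15/3 = 5:
r = 0, w = 5

Step 4: Verify.
3*(0) + 3*(5) = 15 = 15 ✓

r = 0, w = 5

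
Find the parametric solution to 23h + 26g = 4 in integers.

Step 1: Compute gcd(23, 26) = 1.
Since 1 divides 4, solutions exist.

Step 2: Find a particular solution using extended Euclidean algorithm.
We get h₀ = -36, g₀ = 32.
Check: 23*-36 + 26*32 = 4 = 4 ✓

Step 3: Write the general solution.
h = -36 + (26/1)t = -36 + 26t
g = 32 - (23/1)t = 32 - 23t
for any integer t.

h = -36 + 26t, g = 32 - 23t for integer t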